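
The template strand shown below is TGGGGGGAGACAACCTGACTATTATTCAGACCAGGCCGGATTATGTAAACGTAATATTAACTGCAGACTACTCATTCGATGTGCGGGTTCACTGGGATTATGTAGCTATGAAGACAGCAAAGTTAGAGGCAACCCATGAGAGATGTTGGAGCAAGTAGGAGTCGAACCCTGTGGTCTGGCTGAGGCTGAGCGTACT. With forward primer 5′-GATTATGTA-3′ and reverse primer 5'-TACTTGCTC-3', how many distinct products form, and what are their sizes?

Two products: 119 bp, 62 bp

The forward primer GATTATGTA matches the top strand at positions 39–47, 96–104.
The reverse primer's reverse complement is GAGCAAGTA, matching at positions 149–157.
Each forward site pairs with the reverse site to give a product ending at position 157: sizes 119, 62 bp.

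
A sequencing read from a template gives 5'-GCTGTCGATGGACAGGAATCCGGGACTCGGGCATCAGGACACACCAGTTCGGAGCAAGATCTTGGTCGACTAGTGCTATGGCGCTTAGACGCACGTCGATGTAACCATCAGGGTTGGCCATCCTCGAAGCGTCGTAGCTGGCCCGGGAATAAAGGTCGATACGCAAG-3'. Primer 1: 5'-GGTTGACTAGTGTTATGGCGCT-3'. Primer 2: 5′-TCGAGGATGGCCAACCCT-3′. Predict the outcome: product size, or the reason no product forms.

Primer 1 (GGTTGACTAGTGTTATGGCGCT) does not match the top strand, and its reverse complement AGCGCCATAACACTAGTCAACC does not match either.
With no annealing site for primer 1, no amplification occurs.

No product — primer 1 has no binding site in the template.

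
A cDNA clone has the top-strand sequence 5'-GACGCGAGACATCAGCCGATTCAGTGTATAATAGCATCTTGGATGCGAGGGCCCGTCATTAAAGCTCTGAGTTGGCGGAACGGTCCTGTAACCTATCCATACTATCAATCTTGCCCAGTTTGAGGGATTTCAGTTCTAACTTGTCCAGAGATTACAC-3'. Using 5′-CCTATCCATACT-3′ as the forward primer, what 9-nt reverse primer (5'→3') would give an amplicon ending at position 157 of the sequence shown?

The forward primer binds at positions 92–103; the product's 3' end on the top strand is position 157.
The reverse primer anneals to the top strand over positions 149–157, i.e. to AGATTACAC.
Its sequence written 5'→3' is the reverse complement: GTGTAATCT.

5'-GTGTAATCT-3'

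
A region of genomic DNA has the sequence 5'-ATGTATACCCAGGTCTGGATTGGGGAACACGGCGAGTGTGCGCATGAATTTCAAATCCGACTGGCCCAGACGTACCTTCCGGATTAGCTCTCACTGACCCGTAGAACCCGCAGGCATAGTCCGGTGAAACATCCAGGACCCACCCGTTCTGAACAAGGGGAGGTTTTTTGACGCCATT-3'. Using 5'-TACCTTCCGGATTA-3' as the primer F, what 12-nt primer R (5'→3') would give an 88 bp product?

5'-CCCCTTGTTCAG-3'

The forward primer binds at positions 73–86, so an 88 bp product ends at position 73 + 88 − 1 = 160.
The reverse primer anneals to the top strand over positions 149–160, i.e. to CTGAACAAGGGG.
Its sequence written 5'→3' is the reverse complement: CCCCTTGTTCAG.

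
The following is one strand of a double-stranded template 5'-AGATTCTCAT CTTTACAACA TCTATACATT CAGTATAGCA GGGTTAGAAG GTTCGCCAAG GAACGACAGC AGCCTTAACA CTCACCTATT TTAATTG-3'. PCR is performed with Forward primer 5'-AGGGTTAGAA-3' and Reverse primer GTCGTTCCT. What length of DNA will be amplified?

28 bp

Forward primer AGGGTTAGAA is found on the top strand at positions 40–49.
Reverse complement of the reverse primer: AGGAACGAC. This occurs on the top strand at positions 59–67.
The product runs from position 40 to position 67, so its length is 67 − 40 + 1 = 28 bp.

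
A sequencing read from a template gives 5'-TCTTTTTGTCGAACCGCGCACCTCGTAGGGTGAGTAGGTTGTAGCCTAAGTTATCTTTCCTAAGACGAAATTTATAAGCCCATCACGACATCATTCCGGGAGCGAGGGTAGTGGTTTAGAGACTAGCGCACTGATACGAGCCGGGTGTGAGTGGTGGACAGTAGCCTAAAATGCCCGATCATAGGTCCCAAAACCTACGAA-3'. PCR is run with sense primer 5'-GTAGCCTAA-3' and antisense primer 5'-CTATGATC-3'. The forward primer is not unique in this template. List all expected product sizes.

The forward primer GTAGCCTAA matches the top strand at positions 41–49, 161–169.
The reverse primer's reverse complement is GATCATAG, matching at positions 177–184.
Each forward site pairs with the reverse site to give a product ending at position 184: sizes 144, 24 bp.

144 bp, 24 bp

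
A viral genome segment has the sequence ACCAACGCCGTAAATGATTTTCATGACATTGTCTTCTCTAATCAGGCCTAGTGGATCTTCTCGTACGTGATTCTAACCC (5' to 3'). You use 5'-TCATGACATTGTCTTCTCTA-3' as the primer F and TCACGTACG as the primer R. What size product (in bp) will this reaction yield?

Scanning the template, TCATGACATTGTCTTCTCTA occurs at positions 21–40; this primer anneals to the bottom strand there with its 3' end pointing downstream.
Taking the reverse complement of TCACGTACG gives CGTACGTGA, found at positions 62–70 on the template; the primer anneals here to the top strand with its 3' end pointing upstream.
Amplicon spans positions 21–70: 50 bp.

50 bp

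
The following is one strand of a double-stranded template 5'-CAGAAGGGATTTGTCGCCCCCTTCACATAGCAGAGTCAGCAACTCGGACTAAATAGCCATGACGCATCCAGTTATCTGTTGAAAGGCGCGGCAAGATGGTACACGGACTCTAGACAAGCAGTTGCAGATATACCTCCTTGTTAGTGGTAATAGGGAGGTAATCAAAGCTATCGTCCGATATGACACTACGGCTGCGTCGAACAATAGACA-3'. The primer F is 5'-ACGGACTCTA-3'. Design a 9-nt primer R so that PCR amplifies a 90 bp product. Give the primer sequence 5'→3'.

5'-GCCGTAGTG-3'

The forward primer binds at positions 103–112, so a 90 bp product ends at position 103 + 90 − 1 = 192.
The reverse primer anneals to the top strand over positions 184–192, i.e. to CACTACGGC.
Its sequence written 5'→3' is the reverse complement: GCCGTAGTG.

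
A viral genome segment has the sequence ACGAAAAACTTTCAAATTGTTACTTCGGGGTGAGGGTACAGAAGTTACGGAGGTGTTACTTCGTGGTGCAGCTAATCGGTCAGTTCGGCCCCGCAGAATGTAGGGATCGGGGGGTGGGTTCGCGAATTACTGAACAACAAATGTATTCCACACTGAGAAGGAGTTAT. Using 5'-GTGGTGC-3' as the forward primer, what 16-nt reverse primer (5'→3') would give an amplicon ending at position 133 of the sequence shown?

5'-TCAGTAATTCGCGAAC-3'

The forward primer binds at positions 63–69; the product's 3' end on the top strand is position 133.
The reverse primer anneals to the top strand over positions 118–133, i.e. to GTTCGCGAATTACTGA.
Its sequence written 5'→3' is the reverse complement: TCAGTAATTCGCGAAC.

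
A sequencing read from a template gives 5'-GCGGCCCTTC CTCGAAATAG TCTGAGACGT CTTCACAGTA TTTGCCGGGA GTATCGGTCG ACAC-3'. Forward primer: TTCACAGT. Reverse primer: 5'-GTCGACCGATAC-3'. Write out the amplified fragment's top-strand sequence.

The forward primer matches the template at positions 32–39.
Reverse complement of the reverse primer: GTATCGGTCGAC. This occurs on the top strand at positions 51–62.
The product is the template from position 32 through 62 (31 bp).

5'-TTCACAGTATTTGCCGGGAGTATCGGTCGAC-3'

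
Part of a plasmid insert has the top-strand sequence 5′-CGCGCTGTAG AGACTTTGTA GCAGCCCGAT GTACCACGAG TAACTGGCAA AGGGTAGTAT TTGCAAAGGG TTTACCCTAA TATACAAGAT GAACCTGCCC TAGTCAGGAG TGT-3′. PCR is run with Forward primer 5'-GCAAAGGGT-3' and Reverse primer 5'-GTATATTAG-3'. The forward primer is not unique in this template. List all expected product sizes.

39 bp, 23 bp

The forward primer GCAAAGGGT matches the top strand at positions 47–55, 63–71.
The reverse primer's reverse complement is CTAATATAC, matching at positions 77–85.
Each forward site pairs with the reverse site to give a product ending at position 85: sizes 39, 23 bp.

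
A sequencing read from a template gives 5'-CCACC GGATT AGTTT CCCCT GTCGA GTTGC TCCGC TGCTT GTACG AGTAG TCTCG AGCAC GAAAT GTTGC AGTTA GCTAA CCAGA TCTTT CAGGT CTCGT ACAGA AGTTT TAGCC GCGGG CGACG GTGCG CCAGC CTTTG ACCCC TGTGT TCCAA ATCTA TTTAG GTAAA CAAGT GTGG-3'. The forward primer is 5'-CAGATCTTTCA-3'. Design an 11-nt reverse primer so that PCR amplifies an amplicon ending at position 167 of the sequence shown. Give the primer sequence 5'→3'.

The forward primer binds at positions 82–92; the product's 3' end on the top strand is position 167.
The reverse primer anneals to the top strand over positions 157–167, i.e. to TCTATTTAGGT.
Its sequence written 5'→3' is the reverse complement: ACCTAAATAGA.

5'-ACCTAAATAGA-3'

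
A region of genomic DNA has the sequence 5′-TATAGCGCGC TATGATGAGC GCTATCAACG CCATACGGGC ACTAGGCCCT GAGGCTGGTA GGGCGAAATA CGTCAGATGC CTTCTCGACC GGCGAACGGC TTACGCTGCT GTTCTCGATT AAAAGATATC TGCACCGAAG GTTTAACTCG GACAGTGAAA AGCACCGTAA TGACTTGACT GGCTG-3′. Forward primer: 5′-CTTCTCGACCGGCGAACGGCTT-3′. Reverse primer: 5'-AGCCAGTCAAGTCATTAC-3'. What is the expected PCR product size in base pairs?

104 bp

Forward primer CTTCTCGACCGGCGAACGGCTT is found on the top strand at positions 81–102.
Reverse complement of the reverse primer: GTAATGACTTGACTGGCT. This occurs on the top strand at positions 167–184.
The product runs from position 81 to position 184, so its length is 184 − 81 + 1 = 104 bp.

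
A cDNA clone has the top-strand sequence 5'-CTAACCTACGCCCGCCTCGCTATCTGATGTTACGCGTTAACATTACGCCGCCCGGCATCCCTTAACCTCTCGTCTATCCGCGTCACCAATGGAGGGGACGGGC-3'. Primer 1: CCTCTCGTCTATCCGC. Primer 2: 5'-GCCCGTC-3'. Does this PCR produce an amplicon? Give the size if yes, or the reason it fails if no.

Primer 1 (CCTCTCGTCTATCCGC) matches the top strand at positions 66–81; it acts as a forward primer.
Primer 2's reverse complement is GACGGGC, matching the top strand at positions 97–103; it acts as a reverse primer.
The 3' ends face each other across positions 66–103, giving a 38 bp product.

Yes — a 38 bp product.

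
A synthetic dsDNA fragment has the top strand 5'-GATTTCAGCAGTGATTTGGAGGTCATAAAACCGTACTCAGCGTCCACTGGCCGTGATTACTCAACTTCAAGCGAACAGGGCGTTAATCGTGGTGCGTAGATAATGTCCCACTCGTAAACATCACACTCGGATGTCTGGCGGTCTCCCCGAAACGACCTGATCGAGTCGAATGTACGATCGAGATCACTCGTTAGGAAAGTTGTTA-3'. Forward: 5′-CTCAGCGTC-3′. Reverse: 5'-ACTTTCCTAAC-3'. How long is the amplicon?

165 bp

The forward primer matches the template at positions 36–44.
Reverse complement of the reverse primer: GTTAGGAAAGT. This occurs on the top strand at positions 190–200.
Product length = (reverse-primer end) − (forward-primer start) + 1 = 200 − 36 + 1 = 165 bp.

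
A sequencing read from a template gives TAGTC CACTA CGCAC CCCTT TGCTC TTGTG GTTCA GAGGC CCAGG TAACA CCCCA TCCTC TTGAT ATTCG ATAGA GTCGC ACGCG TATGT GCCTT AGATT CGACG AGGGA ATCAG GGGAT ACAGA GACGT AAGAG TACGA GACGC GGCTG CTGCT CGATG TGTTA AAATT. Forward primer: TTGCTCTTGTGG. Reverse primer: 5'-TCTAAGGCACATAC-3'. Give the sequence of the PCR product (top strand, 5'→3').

5'-TTGCTCTTGTGGTTCAGAGGCCCAGGTAACACCCCATCCTCTTGATATTCGATAGAGTCGCACGCGTATGTGCCTTAGA-3'

The forward primer matches the template at positions 20–31.
The reverse primer's reverse complement is GTATGTGCCTTAGA, which matches the template at positions 85–98.
The product is the template from position 20 through 98 (79 bp).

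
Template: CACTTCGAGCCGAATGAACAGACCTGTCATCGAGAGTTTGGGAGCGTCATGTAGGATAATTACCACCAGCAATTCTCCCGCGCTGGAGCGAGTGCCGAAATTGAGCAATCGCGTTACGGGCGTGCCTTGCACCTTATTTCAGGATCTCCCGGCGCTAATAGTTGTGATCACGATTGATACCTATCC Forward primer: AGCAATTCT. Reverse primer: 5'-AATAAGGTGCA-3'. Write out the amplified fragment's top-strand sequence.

Scanning the template, AGCAATTCT occurs at positions 68–76; this primer anneals to the bottom strand there with its 3' end pointing downstream.
Taking the reverse complement of AATAAGGTGCA gives TGCACCTTATT, found at positions 128–138 on the template; the primer anneals here to the top strand with its 3' end pointing upstream.
The product is the template from position 68 through 138 (71 bp).

5'-AGCAATTCTCCCGCGCTGGAGCGAGTGCCGAAATTGAGCAATCGCGTTACGGGCGTGCCTTGCACCTTATT-3'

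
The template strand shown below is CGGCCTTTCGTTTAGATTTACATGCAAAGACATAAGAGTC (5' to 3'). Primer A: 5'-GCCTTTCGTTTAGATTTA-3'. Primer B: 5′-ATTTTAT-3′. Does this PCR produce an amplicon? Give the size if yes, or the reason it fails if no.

Primer B (ATTTTAT) does not match the top strand, and its reverse complement ATAAAAT does not match either.
With no annealing site for primer B, no amplification occurs.

No product — primer B has no binding site in the template.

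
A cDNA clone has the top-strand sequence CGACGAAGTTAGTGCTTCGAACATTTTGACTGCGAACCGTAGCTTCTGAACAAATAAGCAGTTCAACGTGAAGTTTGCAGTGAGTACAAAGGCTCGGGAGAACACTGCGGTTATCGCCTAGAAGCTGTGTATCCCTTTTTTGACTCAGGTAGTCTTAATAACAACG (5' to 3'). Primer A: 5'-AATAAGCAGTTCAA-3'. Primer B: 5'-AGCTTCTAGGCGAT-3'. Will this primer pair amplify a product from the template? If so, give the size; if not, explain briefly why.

Primer A (AATAAGCAGTTCAA) matches the top strand at positions 53–66; it acts as a forward primer.
Primer B's reverse complement is ATCGCCTAGAAGCT, matching the top strand at positions 113–126; it acts as a reverse primer.
The 3' ends face each other across positions 53–126, giving a 74 bp product.

Yes — a 74 bp product.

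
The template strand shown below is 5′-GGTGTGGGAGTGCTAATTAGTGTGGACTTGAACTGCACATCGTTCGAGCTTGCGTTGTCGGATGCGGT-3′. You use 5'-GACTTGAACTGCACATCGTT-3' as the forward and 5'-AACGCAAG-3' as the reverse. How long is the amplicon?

32 bp

The forward primer matches the template at positions 25–44.
Reverse complement of the reverse primer: CTTGCGTT. This occurs on the top strand at positions 49–56.
The product runs from position 25 to position 56, so its length is 56 − 25 + 1 = 32 bp.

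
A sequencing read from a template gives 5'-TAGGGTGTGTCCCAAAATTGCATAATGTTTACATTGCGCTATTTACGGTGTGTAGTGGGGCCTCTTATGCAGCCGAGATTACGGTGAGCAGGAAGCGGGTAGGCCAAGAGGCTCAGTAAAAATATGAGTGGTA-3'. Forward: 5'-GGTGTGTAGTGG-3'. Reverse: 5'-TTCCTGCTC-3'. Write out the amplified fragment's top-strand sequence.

5'-GGTGTGTAGTGGGGCCTCTTATGCAGCCGAGATTACGGTGAGCAGGAA-3'

Forward primer GGTGTGTAGTGG is found on the top strand at positions 47–58.
Reverse complement of the reverse primer: GAGCAGGAA. This occurs on the top strand at positions 86–94.
The product is the template from position 47 through 94 (48 bp).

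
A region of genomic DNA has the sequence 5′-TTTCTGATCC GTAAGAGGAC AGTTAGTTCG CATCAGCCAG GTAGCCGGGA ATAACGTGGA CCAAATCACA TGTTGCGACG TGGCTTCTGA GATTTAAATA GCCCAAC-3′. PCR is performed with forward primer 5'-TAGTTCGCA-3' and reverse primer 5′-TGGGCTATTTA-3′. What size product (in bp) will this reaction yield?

Forward primer TAGTTCGCA is found on the top strand at positions 24–32.
Taking the reverse complement of TGGGCTATTTA gives TAAATAGCCCA, found at positions 95–105 on the template; the primer anneals here to the top strand with its 3' end pointing upstream.
Product length = (reverse-primer end) − (forward-primer start) + 1 = 105 − 24 + 1 = 82 bp.

82 bp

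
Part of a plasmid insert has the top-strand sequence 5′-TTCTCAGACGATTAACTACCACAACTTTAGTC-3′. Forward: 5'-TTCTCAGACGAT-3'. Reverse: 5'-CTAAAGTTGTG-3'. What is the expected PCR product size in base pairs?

30 bp

The forward primer matches the template at positions 1–12.
Reverse complement of the reverse primer: CACAACTTTAG. This occurs on the top strand at positions 20–30.
The product runs from position 1 to position 30, so its length is 30 − 1 + 1 = 30 bp.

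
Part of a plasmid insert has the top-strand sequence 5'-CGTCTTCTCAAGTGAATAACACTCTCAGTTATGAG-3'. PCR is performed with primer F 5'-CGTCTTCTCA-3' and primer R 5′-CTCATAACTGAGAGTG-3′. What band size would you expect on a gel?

Scanning the template, CGTCTTCTCA occurs at positions 1–10; this primer anneals to the bottom strand there with its 3' end pointing downstream.
Reverse complement of the reverse primer: CACTCTCAGTTATGAG. This occurs on the top strand at positions 20–35.
Amplicon spans positions 1–35: 35 bp.

35 bp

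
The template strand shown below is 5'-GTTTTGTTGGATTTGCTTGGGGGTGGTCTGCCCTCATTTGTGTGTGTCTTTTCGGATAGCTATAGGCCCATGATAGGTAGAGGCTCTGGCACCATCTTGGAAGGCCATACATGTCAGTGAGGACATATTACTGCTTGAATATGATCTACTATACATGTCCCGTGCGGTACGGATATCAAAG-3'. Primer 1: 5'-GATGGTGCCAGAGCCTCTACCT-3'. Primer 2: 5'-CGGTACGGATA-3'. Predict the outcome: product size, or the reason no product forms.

Primer 1 (GATGGTGCCAGAGCCTCTACCT) has reverse complement AGGTAGAGGCTCTGGCACCATC, which matches the top strand at positions 75–96; primer 1 anneals to the top strand there with its 3' end pointing upstream toward position 75.
Primer 2 (CGGTACGGATA) matches the top strand directly at positions 165–175; it anneals to the bottom strand with its 3' end pointing downstream toward position 175.
The 3' ends diverge (primer 1 extends toward position 1, primer 2 toward position 181), so the primers never converge on a shared product.

No product — the primers' 3' ends point away from each other.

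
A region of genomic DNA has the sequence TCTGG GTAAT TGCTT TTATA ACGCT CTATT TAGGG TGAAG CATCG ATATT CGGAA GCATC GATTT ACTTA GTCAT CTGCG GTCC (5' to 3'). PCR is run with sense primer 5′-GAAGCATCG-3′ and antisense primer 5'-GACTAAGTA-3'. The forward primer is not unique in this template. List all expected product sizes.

37 bp, 21 bp

The forward primer GAAGCATCG matches the top strand at positions 37–45, 53–61.
The reverse primer's reverse complement is TACTTAGTC, matching at positions 65–73.
Each forward site pairs with the reverse site to give a product ending at position 73: sizes 37, 21 bp.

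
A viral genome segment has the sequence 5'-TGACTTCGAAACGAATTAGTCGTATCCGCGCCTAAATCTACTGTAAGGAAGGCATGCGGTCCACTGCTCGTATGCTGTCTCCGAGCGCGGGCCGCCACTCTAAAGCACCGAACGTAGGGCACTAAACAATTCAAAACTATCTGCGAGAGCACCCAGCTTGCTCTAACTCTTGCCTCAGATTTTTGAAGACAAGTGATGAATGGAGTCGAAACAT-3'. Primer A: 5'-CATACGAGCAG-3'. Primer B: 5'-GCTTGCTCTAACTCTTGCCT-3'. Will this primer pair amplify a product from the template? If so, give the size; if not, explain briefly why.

No product — the primers' 3' ends point away from each other.

Primer A (CATACGAGCAG) has reverse complement CTGCTCGTATG, which matches the top strand at positions 64–74; primer A anneals to the top strand there with its 3' end pointing upstream toward position 64.
Primer B (GCTTGCTCTAACTCTTGCCT) matches the top strand directly at positions 156–175; it anneals to the bottom strand with its 3' end pointing downstream toward position 175.
The 3' ends diverge (primer A extends toward position 1, primer B toward position 214), so the primers never converge on a shared product.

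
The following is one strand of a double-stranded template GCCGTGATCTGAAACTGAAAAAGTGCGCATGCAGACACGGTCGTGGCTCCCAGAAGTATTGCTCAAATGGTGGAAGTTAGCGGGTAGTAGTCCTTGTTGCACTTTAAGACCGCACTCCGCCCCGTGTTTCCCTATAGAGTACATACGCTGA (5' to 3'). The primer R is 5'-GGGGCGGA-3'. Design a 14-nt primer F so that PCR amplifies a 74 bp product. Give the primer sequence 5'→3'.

5'-CCAGAAGTATTGCT-3'

The reverse primer's reverse complement TCCGCCCC matches the template at positions 116–123, so the product ends at position 123.
A 74 bp product then starts at position 123 − 74 + 1 = 50.
The forward primer is identical to the top strand there: CCAGAAGTATTGCT.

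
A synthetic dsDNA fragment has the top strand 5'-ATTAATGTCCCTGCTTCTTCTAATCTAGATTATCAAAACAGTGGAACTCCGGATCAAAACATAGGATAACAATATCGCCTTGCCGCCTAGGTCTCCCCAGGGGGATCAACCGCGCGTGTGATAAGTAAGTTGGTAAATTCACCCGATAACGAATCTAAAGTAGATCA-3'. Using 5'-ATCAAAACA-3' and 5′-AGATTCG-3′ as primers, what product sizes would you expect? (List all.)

The forward primer ATCAAAACA matches the top strand at positions 32–40, 53–61.
The reverse primer's reverse complement is CGAATCT, matching at positions 150–156.
Each forward site pairs with the reverse site to give a product ending at position 156: sizes 125, 104 bp.

125 bp, 104 bp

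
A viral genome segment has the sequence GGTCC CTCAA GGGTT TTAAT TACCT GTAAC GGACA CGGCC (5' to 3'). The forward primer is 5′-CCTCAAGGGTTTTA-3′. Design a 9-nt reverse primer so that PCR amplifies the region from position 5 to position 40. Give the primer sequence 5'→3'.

The product's 3' end on the top strand is position 40.
The reverse primer anneals to the top strand over positions 32–40, i.e. to GACACGGCC.
Its sequence written 5'→3' is the reverse complement: GGCCGTGTC.

5'-GGCCGTGTC-3'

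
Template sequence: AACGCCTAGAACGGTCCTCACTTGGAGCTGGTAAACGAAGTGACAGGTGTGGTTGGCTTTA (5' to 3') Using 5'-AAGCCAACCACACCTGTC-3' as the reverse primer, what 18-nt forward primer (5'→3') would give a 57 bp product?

5'-CGCCTAGAACGGTCCTCA-3'

The reverse primer's reverse complement GACAGGTGTGGTTGGCTT matches the template at positions 42–59, so the product ends at position 59.
A 57 bp product then starts at position 59 − 57 + 1 = 3.
The forward primer is identical to the top strand there: CGCCTAGAACGGTCCTCA.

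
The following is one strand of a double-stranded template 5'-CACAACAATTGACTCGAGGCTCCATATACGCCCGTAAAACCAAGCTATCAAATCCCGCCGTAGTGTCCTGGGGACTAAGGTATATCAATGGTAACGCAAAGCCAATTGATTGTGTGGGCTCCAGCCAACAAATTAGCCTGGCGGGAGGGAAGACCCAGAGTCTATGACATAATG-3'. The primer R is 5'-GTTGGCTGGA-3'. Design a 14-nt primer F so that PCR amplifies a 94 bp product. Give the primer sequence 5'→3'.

5'-AAAACCAAGCTATC-3'

The reverse primer's reverse complement TCCAGCCAAC matches the template at positions 120–129, so the product ends at position 129.
A 94 bp product then starts at position 129 − 94 + 1 = 36.
The forward primer is identical to the top strand there: AAAACCAAGCTATC.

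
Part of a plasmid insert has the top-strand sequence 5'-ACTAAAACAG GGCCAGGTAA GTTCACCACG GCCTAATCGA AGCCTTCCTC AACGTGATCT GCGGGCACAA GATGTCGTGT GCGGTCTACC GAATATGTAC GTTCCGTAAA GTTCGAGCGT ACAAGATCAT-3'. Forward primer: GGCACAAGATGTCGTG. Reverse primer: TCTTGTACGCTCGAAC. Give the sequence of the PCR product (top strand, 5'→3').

The forward primer matches the template at positions 64–79.
Reverse complement of the reverse primer: GTTCGAGCGTACAAGA. This occurs on the top strand at positions 111–126.
The product is the template from position 64 through 126 (63 bp).

5'-GGCACAAGATGTCGTGTGCGGTCTACCGAATATGTACGTTCCGTAAAGTTCGAGCGTACAAGA-3'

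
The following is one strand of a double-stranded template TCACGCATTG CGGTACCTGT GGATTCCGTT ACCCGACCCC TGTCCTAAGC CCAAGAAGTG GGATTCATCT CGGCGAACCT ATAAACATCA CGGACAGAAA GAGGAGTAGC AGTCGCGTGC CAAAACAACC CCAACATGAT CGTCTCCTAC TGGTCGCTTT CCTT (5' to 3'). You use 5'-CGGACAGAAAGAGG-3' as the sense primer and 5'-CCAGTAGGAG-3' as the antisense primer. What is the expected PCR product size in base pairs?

Scanning the template, CGGACAGAAAGAGG occurs at positions 91–104; this primer anneals to the bottom strand there with its 3' end pointing downstream.
The reverse primer's reverse complement is CTCCTACTGG, which matches the template at positions 144–153.
Product length = (reverse-primer end) − (forward-primer start) + 1 = 153 − 91 + 1 = 63 bp.

63 bp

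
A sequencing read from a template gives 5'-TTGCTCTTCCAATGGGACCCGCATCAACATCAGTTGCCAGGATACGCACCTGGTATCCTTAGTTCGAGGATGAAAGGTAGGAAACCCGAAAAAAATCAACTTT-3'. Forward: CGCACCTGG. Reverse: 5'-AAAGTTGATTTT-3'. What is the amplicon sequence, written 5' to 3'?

5'-CGCACCTGGTATCCTTAGTTCGAGGATGAAAGGTAGGAAACCCGAAAAAAATCAACTTT-3'

Scanning the template, CGCACCTGG occurs at positions 45–53; this primer anneals to the bottom strand there with its 3' end pointing downstream.
Reverse complement of the reverse primer: AAAATCAACTTT. This occurs on the top strand at positions 92–103.
The product is the template from position 45 through 103 (59 bp).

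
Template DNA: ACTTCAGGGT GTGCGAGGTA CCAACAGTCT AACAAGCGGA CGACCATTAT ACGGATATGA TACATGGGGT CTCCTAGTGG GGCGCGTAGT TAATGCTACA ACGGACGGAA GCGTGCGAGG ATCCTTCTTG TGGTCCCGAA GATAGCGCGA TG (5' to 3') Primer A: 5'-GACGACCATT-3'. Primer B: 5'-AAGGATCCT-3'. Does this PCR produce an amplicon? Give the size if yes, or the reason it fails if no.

Yes — an 88 bp product.

Primer A (GACGACCATT) matches the top strand at positions 39–48; it acts as a forward primer.
Primer B's reverse complement is AGGATCCTT, matching the top strand at positions 118–126; it acts as a reverse primer.
The 3' ends face each other across positions 39–126, giving an 88 bp product.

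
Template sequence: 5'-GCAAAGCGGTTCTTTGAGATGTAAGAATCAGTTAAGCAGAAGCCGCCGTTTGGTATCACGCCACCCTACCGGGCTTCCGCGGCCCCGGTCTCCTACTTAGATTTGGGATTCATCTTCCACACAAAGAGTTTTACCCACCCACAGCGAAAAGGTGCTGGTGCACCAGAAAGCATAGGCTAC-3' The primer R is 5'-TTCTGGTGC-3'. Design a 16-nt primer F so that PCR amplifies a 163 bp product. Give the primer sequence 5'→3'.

The reverse primer's reverse complement GCACCAGAA matches the template at positions 160–168, so the product ends at position 168.
A 163 bp product then starts at position 168 − 163 + 1 = 6.
The forward primer is identical to the top strand there: GCGGTTCTTTGAGATG.

5'-GCGGTTCTTTGAGATG-3'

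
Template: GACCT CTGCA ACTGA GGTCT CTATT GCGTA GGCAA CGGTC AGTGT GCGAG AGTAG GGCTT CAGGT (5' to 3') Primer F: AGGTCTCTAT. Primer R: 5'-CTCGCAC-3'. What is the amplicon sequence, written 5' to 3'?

The forward primer matches the template at positions 15–24.
The reverse primer's reverse complement is GTGCGAG, which matches the template at positions 44–50.
The product is the template from position 15 through 50 (36 bp).

5'-AGGTCTCTATTGCGTAGGCAACGGTCAGTGTGCGAG-3'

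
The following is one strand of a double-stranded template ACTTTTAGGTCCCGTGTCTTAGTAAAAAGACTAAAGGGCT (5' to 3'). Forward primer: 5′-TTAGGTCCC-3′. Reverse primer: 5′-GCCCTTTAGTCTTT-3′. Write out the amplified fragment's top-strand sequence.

5'-TTAGGTCCCGTGTCTTAGTAAAAAGACTAAAGGGC-3'

Forward primer TTAGGTCCC is found on the top strand at positions 5–13.
Reverse complement of the reverse primer: AAAGACTAAAGGGC. This occurs on the top strand at positions 26–39.
The product is the template from position 5 through 39 (35 bp).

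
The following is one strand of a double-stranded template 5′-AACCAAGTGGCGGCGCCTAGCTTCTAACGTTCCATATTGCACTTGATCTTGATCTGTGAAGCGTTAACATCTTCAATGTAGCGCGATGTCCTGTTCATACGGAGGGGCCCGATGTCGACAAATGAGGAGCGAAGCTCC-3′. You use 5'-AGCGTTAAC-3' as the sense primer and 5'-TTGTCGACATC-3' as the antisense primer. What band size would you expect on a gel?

The forward primer matches the template at positions 60–68.
The reverse primer's reverse complement is GATGTCGACAA, which matches the template at positions 111–121.
Amplicon spans positions 60–121: 62 bp.

62 bp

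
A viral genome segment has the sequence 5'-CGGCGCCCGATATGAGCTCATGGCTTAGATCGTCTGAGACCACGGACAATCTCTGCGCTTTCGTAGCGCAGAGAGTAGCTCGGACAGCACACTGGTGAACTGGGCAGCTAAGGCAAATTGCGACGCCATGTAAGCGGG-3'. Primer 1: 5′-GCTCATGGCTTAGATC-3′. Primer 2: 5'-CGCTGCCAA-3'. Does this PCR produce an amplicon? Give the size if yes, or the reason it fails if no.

Primer 2 (CGCTGCCAA) does not match the top strand, and its reverse complement TTGGCAGCG does not match either.
With no annealing site for primer 2, no amplification occurs.

No product — primer 2 has no binding site in the template.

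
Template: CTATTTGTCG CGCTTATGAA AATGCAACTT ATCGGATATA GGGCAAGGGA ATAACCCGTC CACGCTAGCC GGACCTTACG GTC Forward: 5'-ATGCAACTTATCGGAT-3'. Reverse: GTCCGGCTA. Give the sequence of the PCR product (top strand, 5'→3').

The forward primer matches the template at positions 22–37.
The reverse primer's reverse complement is TAGCCGGAC, which matches the template at positions 66–74.
The product is the template from position 22 through 74 (53 bp).

5'-ATGCAACTTATCGGATATAGGGCAAGGGAATAACCCGTCCACGCTAGCCGGAC-3'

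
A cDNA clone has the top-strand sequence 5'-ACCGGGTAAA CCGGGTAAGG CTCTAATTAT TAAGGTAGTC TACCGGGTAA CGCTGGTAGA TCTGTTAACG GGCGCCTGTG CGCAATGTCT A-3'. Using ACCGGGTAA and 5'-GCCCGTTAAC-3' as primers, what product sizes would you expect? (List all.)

73 bp, 64 bp, 32 bp

The forward primer ACCGGGTAA matches the top strand at positions 1–9, 10–18, 42–50.
The reverse primer's reverse complement is GTTAACGGGC, matching at positions 64–73.
Each forward site pairs with the reverse site to give a product ending at position 73: sizes 73, 64, 32 bp.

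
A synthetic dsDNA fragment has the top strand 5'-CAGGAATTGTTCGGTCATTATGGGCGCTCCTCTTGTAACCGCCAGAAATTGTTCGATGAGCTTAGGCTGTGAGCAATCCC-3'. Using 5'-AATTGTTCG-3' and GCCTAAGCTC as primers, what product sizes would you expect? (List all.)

The forward primer AATTGTTCG matches the top strand at positions 5–13, 47–55.
The reverse primer's reverse complement is GAGCTTAGGC, matching at positions 58–67.
Each forward site pairs with the reverse site to give a product ending at position 67: sizes 63, 21 bp.

63 bp, 21 bp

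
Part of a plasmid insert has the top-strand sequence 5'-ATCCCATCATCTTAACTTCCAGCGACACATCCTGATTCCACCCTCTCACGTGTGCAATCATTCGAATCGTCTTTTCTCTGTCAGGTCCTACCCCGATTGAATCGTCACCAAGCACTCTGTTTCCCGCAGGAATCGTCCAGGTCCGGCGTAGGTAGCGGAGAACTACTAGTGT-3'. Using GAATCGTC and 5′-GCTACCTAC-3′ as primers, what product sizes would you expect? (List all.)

93 bp, 58 bp, 27 bp

The forward primer GAATCGTC matches the top strand at positions 64–71, 99–106, 130–137.
The reverse primer's reverse complement is GTAGGTAGC, matching at positions 148–156.
Each forward site pairs with the reverse site to give a product ending at position 156: sizes 93, 58, 27 bp.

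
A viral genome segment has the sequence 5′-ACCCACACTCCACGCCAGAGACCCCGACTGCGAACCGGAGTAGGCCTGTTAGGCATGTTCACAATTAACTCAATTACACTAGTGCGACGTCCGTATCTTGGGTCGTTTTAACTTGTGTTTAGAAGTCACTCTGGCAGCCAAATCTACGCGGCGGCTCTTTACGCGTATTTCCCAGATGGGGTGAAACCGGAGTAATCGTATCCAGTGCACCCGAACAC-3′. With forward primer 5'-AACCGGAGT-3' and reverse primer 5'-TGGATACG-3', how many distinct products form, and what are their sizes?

The forward primer AACCGGAGT matches the top strand at positions 33–41, 185–193.
The reverse primer's reverse complement is CGTATCCA, matching at positions 197–204.
Each forward site pairs with the reverse site to give a product ending at position 204: sizes 172, 20 bp.

Two products: 172 bp, 20 bp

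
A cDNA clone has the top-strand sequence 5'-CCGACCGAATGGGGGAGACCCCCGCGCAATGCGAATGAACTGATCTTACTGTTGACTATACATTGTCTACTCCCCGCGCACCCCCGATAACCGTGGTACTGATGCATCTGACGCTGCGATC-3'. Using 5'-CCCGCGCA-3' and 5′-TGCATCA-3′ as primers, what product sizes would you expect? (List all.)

86 bp, 34 bp

The forward primer CCCGCGCA matches the top strand at positions 21–28, 73–80.
The reverse primer's reverse complement is TGATGCA, matching at positions 100–106.
Each forward site pairs with the reverse site to give a product ending at position 106: sizes 86, 34 bp.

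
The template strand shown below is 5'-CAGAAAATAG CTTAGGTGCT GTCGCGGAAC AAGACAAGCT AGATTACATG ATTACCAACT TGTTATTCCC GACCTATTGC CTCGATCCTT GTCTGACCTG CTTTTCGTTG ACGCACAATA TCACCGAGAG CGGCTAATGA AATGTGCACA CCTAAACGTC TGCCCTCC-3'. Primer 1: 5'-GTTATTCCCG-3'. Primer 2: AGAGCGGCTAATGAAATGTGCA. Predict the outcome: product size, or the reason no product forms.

Primer 1 (GTTATTCCCG) matches the top strand at positions 62–71 (3' end points downstream).
Primer 2 (AGAGCGGCTAATGAAATGTGCA) also matches the top strand directly, at positions 127–148 — its reverse complement TGCACATTTCATTAGCCGCTCT is not present.
Both primers anneal to the bottom strand with 3' ends pointing the same way, so neither can prime synthesis back toward the other.

No product — both primers anneal to the same strand and extend in the same direction.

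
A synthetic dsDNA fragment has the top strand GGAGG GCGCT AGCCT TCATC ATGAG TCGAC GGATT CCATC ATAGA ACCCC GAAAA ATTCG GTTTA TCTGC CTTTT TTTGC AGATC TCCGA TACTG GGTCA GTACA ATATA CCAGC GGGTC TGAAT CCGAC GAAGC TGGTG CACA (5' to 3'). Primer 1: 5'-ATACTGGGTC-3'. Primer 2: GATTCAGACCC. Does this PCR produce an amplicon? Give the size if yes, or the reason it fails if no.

Yes — a 37 bp product.

Primer 1 (ATACTGGGTC) matches the top strand at positions 90–99; it acts as a forward primer.
Primer 2's reverse complement is GGGTCTGAATC, matching the top strand at positions 116–126; it acts as a reverse primer.
The 3' ends face each other across positions 90–126, giving a 37 bp product.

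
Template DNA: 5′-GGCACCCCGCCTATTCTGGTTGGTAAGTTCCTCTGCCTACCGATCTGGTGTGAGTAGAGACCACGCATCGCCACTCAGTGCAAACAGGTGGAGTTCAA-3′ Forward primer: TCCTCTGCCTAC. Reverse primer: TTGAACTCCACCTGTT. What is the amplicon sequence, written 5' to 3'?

Forward primer TCCTCTGCCTAC is found on the top strand at positions 29–40.
The reverse primer's reverse complement is AACAGGTGGAGTTCAA, which matches the template at positions 83–98.
The product is the template from position 29 through 98 (70 bp).

5'-TCCTCTGCCTACCGATCTGGTGTGAGTAGAGACCACGCATCGCCACTCAGTGCAAACAGGTGGAGTTCAA-3'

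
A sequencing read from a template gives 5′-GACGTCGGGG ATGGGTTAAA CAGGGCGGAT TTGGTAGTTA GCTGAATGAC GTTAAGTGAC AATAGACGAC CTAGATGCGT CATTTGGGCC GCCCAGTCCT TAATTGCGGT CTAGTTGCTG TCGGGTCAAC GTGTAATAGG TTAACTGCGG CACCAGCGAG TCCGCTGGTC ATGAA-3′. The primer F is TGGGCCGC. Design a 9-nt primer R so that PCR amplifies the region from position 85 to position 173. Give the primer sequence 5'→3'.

The product's 3' end on the top strand is position 173.
The reverse primer anneals to the top strand over positions 165–173, i.e. to CTGGTCATG.
Its sequence written 5'→3' is the reverse complement: CATGACCAG.

5'-CATGACCAG-3'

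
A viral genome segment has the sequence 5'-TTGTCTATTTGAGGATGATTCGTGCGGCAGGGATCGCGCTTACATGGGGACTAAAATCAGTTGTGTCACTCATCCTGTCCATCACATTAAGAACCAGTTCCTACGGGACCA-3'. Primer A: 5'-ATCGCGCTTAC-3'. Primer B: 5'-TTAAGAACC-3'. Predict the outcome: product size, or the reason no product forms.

No product — both primers anneal to the same strand and extend in the same direction.

Primer A (ATCGCGCTTAC) matches the top strand at positions 33–43 (3' end points downstream).
Primer B (TTAAGAACC) also matches the top strand directly, at positions 87–95 — its reverse complement GGTTCTTAA is not present.
Both primers anneal to the bottom strand with 3' ends pointing the same way, so neither can prime synthesis back toward the other.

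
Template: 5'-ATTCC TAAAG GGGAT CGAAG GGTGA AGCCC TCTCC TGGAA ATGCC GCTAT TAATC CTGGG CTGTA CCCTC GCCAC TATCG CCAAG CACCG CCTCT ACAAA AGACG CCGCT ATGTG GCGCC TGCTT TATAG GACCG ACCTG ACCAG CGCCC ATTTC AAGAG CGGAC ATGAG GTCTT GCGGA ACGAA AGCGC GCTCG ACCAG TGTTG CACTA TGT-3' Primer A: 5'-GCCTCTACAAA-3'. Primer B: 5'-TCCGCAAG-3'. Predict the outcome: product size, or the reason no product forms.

Yes — a 91 bp product.

Primer A (GCCTCTACAAA) matches the top strand at positions 90–100; it acts as a forward primer.
Primer B's reverse complement is CTTGCGGA, matching the top strand at positions 173–180; it acts as a reverse primer.
The 3' ends face each other across positions 90–180, giving a 91 bp product.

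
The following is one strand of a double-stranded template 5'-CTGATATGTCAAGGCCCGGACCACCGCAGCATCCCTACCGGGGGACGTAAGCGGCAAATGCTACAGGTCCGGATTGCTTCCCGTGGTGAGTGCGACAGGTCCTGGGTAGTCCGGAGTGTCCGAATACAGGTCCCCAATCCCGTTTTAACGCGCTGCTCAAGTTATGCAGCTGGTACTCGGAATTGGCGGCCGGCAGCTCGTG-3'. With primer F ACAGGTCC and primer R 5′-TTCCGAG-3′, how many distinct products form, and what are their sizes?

Three products: 120 bp, 88 bp, 57 bp

The forward primer ACAGGTCC matches the top strand at positions 63–70, 95–102, 126–133.
The reverse primer's reverse complement is CTCGGAA, matching at positions 176–182.
Each forward site pairs with the reverse site to give a product ending at position 182: sizes 120, 88, 57 bp.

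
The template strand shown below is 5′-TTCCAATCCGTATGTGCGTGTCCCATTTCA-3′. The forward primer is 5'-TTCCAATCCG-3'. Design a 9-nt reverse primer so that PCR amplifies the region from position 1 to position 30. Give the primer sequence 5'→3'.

5'-TGAAATGGG-3'

The product's 3' end on the top strand is position 30.
The reverse primer anneals to the top strand over positions 22–30, i.e. to CCCATTTCA.
Its sequence written 5'→3' is the reverse complement: TGAAATGGG.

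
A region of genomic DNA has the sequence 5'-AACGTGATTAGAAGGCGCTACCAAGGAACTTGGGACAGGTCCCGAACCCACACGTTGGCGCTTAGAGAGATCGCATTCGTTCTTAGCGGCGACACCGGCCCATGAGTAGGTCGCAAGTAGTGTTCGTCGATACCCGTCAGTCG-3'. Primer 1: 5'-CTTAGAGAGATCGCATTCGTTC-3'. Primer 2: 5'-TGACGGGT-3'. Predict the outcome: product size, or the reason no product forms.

Primer 1 (CTTAGAGAGATCGCATTCGTTC) matches the top strand at positions 61–82; it acts as a forward primer.
Primer 2's reverse complement is ACCCGTCA, matching the top strand at positions 132–139; it acts as a reverse primer.
The 3' ends face each other across positions 61–139, giving a 79 bp product.

Yes — a 79 bp product.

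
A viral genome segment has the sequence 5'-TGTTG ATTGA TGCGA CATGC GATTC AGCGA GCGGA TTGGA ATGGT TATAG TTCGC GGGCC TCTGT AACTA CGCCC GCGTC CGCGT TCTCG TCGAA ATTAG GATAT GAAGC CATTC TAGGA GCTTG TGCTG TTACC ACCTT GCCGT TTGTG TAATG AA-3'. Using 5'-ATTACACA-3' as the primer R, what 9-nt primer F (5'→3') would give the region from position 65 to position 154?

5'-TAACTACGC-3'

The reverse primer's reverse complement TGTGTAAT matches the template at positions 147–154; the product starts at position 65.
The forward primer is identical to the top strand over positions 65–73: TAACTACGC.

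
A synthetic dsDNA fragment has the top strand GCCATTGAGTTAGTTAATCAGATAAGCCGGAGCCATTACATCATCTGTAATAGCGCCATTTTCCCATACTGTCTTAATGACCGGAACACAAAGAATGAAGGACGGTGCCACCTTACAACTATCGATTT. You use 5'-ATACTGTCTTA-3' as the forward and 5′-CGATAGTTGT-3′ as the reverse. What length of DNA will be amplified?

59 bp

The forward primer matches the template at positions 66–76.
The reverse primer's reverse complement is ACAACTATCG, which matches the template at positions 115–124.
Product length = (reverse-primer end) − (forward-primer start) + 1 = 124 − 66 + 1 = 59 bp.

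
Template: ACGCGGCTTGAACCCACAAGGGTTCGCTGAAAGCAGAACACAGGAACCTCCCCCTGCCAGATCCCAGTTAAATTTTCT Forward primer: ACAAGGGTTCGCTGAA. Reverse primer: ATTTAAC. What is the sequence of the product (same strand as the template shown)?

The forward primer matches the template at positions 16–31.
The reverse primer's reverse complement is GTTAAAT, which matches the template at positions 67–73.
The product is the template from position 16 through 73 (58 bp).

5'-ACAAGGGTTCGCTGAAAGCAGAACACAGGAACCTCCCCCTGCCAGATCCCAGTTAAAT-3'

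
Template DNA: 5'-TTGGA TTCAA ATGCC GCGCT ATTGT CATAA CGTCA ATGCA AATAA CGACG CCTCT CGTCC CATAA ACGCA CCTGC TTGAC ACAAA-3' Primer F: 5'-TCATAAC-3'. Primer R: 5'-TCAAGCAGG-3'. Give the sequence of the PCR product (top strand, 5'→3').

5'-TCATAACGTCAATGCAAATAACGACGCCTCTCGTCCCATAAACGCACCTGCTTGA-3'

Scanning the template, TCATAAC occurs at positions 25–31; this primer anneals to the bottom strand there with its 3' end pointing downstream.
Reverse complement of the reverse primer: CCTGCTTGA. This occurs on the top strand at positions 71–79.
The product is the template from position 25 through 79 (55 bp).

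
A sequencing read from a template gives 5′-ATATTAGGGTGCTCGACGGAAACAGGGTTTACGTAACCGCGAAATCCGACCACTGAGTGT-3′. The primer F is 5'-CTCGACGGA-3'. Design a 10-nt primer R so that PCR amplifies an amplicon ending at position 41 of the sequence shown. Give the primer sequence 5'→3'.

The forward primer binds at positions 12–20; the product's 3' end on the top strand is position 41.
The reverse primer anneals to the top strand over positions 32–41, i.e. to CGTAACCGCG.
Its sequence written 5'→3' is the reverse complement: CGCGGTTACG.

5'-CGCGGTTACG-3'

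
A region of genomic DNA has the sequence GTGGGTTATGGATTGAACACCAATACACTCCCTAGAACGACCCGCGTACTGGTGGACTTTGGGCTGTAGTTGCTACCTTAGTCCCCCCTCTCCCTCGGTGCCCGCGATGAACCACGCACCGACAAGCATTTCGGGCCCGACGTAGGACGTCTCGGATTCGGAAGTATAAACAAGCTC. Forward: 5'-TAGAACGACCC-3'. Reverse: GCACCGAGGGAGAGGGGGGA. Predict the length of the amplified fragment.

69 bp

The forward primer matches the template at positions 33–43.
Taking the reverse complement of GCACCGAGGGAGAGGGGGGA gives TCCCCCCTCTCCCTCGGTGC, found at positions 82–101 on the template; the primer anneals here to the top strand with its 3' end pointing upstream.
Amplicon spans positions 33–101: 69 bp.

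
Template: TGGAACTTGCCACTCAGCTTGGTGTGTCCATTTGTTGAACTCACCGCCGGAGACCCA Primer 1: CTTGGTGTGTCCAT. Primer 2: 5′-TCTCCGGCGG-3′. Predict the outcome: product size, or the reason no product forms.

Yes — a 36 bp product.

Primer 1 (CTTGGTGTGTCCAT) matches the top strand at positions 18–31; it acts as a forward primer.
Primer 2's reverse complement is CCGCCGGAGA, matching the top strand at positions 44–53; it acts as a reverse primer.
The 3' ends face each other across positions 18–53, giving a 36 bp product.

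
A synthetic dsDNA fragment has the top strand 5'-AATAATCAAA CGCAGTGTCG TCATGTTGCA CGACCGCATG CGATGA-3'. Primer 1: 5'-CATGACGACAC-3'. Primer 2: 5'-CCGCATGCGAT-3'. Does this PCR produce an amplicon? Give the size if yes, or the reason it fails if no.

Primer 1 (CATGACGACAC) has reverse complement GTGTCGTCATG, which matches the top strand at positions 15–25; primer 1 anneals to the top strand there with its 3' end pointing upstream toward position 15.
Primer 2 (CCGCATGCGAT) matches the top strand directly at positions 34–44; it anneals to the bottom strand with its 3' end pointing downstream toward position 44.
The 3' ends diverge (primer 1 extends toward position 1, primer 2 toward position 46), so the primers never converge on a shared product.

No product — the primers' 3' ends point away from each other.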